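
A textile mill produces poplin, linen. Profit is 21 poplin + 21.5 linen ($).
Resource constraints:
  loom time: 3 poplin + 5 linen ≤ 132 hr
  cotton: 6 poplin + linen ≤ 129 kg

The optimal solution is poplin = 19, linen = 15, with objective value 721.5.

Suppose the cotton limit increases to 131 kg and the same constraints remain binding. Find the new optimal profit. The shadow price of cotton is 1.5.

724.5

Δb = 2, so new z* = 721.5 + (1.5)·(2) = 721.5 + 3 = 724.5.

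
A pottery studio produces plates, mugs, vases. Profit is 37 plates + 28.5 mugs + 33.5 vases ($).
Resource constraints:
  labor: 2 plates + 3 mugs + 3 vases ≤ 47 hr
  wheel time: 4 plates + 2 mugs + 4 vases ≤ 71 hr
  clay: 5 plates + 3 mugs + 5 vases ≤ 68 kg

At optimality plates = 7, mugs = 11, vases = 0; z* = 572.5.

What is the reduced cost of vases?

-7

Check each constraint at x*: labor 47/47 (tight); wheel time 50/71 (slack 21); clay 68/68 (tight).
Since wheel time is not tight, its dual is 0.
From A_Bᵀ y = c: 2·y_labor + 5·y_clay = 37; 3·y_labor + 3·y_clay = 28.5.
This yields shadow prices y_labor = 3.5, y_clay = 6.
Reduced cost of vases: c₃ − yᵀa₃ = 33.5 − (3.5·3 + 6·5) = 33.5 − 40.5 = -7.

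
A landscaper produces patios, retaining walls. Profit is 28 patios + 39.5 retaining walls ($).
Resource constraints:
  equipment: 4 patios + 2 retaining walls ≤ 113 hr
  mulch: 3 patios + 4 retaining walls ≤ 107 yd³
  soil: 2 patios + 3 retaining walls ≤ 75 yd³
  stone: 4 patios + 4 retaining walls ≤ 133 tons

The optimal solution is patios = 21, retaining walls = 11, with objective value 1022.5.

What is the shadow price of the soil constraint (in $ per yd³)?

Binding: mulch and soil. Non-binding: equipment (7 unused), stone (5 unused).
Slack constraints have shadow price 0 (complementary slackness).
From A_Bᵀ y = c: 3·y_mulch + 2·y_soil = 28; 4·y_mulch + 3·y_soil = 39.5.
This yields shadow prices y_mulch = 5, y_soil = 6.5.
Shadow price of soil = 6.5.

6.5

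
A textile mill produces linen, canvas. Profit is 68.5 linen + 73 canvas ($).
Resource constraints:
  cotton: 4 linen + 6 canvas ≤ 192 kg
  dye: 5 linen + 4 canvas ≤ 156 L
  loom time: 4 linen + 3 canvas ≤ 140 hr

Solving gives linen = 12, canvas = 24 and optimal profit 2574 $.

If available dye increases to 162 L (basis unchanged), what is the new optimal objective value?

Check each constraint at x*: cotton 192/192 (tight); dye 156/156 (tight); loom time 120/140 (slack 20).
By complementary slackness, y = 0 for the non-binding constraint.
Dual feasibility on the basic columns requires 4·y_cotton + 5·y_dye = 68.5, 6·y_cotton + 4·y_dye = 73.
→ y_cotton = 6.5 and y_dye = 8.5.
Δz = y_dye·Δb = 8.5 × (6) = 51, so new z* = 2574 + 51 = 2625.

2625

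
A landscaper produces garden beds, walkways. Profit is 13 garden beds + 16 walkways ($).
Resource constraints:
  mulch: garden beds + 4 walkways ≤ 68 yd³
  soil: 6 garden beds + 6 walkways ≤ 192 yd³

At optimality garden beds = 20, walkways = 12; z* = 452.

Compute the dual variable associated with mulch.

1

Both mulch and soil are binding at x*.
Dual feasibility on the basic columns requires 1·y_mulch + 6·y_soil = 13, 4·y_mulch + 6·y_soil = 16.
This yields shadow prices y_mulch = 1, y_soil = 2.
Shadow price of mulch = 1.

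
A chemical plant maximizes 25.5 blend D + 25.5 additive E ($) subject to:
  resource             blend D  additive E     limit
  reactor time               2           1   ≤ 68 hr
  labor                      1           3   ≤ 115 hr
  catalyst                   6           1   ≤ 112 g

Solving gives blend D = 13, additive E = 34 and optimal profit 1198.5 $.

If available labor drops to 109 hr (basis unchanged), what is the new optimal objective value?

1153.5

Check each constraint at x*: reactor time 60/68 (slack 8); labor 115/115 (tight); catalyst 112/112 (tight).
Slack constraints have shadow price 0 (complementary slackness).
From A_Bᵀ y = c: 1·y_labor + 6·y_catalyst = 25.5; 3·y_labor + 1·y_catalyst = 25.5.
→ y_labor = 7.5 and y_catalyst = 3.
Δz = y_labor·Δb = 7.5 × (-6) = -45, so new z* = 1198.5 − 45 = 1153.5.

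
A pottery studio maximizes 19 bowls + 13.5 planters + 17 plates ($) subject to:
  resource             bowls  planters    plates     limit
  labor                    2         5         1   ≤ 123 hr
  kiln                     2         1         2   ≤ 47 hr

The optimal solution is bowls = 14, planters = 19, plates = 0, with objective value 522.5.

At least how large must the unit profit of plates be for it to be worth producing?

18

Both labor and kiln are binding at x*.
From A_Bᵀ y = c: 2·y_labor + 2·y_kiln = 19; 5·y_labor + 1·y_kiln = 13.5.
→ y_labor = 1 and y_kiln = 8.5.
plates enters the basis when its profit ≥ yᵀa₃ = 1·1 + 8.5·2 = 18.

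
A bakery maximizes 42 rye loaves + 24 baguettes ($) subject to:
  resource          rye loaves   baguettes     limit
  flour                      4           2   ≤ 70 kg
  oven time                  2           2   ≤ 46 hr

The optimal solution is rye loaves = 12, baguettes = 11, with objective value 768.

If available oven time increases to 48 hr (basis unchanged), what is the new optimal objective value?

At the optimum: flour uses 70 of 70 (binding); oven time uses 46 of 46 (binding).
From A_Bᵀ y = c: 4·y_flour + 2·y_oven time = 42; 2·y_flour + 2·y_oven time = 24.
Solving: y_flour = 9, y_oven time = 3.
Δz = y_oven time·Δb = 3 × (2) = 6, so new z* = 768 + 6 = 774.

774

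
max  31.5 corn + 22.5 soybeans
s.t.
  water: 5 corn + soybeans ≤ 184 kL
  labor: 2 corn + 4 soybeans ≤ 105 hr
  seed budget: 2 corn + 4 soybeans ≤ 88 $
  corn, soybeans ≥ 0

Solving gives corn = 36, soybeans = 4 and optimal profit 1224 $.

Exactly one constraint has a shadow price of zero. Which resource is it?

labor

water: 184/184 (binding)
labor: 88/105 (slack 17)
seed budget: 88/88 (binding)
By complementary slackness, a constraint with positive slack has shadow price 0 → labor.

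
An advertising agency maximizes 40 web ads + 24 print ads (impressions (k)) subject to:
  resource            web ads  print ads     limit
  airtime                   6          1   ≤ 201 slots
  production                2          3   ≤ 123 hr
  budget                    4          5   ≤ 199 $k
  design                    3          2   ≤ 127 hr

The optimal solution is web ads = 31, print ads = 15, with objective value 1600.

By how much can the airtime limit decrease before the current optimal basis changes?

Binding constraints: airtime, budget. The basis is B = [[6,1],[4,5]] with det 26.
Per unit decrease in airtime, x* moves by d = (-0.1923, 0.1538).
The basis stays optimal until web ads reaches 0; allowable decrease = 161.2 slots.

161.2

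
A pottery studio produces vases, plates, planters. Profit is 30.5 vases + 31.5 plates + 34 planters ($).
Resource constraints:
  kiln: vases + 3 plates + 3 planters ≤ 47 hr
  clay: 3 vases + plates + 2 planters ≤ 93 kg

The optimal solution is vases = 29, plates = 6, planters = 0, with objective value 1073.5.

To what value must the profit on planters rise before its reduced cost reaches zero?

At the optimum: kiln uses 47 of 47 (binding); clay uses 93 of 93 (binding).
From A_Bᵀ y = c: 1·y_kiln + 3·y_clay = 30.5; 3·y_kiln + 1·y_clay = 31.5.
→ y_kiln = 8 and y_clay = 7.5.
planters enters the basis when its profit ≥ yᵀa₃ = 8·3 + 7.5·2 = 39.

39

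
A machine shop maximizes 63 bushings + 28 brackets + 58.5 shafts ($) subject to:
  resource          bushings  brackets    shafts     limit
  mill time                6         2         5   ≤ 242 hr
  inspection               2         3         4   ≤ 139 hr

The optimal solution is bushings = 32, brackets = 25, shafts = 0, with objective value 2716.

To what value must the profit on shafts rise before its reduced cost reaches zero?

Check each constraint at x*: mill time 242/242 (tight); inspection 139/139 (tight).
The binding rows give the dual system: 6·y_mill time + 2·y_inspection = 63 and 2·y_mill time + 3·y_inspection = 28.
This yields shadow prices y_mill time = 9.5, y_inspection = 3.
shafts enters the basis when its profit ≥ yᵀa₃ = 9.5·5 + 3·4 = 59.5.

59.5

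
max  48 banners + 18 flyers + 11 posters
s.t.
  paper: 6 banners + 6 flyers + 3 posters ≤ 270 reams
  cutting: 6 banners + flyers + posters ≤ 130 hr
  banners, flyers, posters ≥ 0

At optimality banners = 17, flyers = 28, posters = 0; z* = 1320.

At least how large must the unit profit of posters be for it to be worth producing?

12

Check each constraint at x*: paper 270/270 (tight); cutting 130/130 (tight).
Dual feasibility on the basic columns requires 6·y_paper + 6·y_cutting = 48, 6·y_paper + 1·y_cutting = 18.
This yields shadow prices y_paper = 2, y_cutting = 6.
posters enters the basis when its profit ≥ yᵀa₃ = 2·3 + 6·1 = 12.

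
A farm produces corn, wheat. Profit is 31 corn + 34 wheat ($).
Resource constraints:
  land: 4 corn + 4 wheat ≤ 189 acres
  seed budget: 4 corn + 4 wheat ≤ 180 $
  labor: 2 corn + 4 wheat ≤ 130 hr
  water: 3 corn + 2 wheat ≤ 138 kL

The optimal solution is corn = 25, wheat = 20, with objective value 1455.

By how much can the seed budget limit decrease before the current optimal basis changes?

Binding constraints: seed budget, labor. The basis is B = [[4,4],[2,4]] with det 8.
Per unit decrease in seed budget, x* moves by d = (-0.5, 0.25).
The basis stays optimal until corn reaches 0; allowable decrease = 50 $.

50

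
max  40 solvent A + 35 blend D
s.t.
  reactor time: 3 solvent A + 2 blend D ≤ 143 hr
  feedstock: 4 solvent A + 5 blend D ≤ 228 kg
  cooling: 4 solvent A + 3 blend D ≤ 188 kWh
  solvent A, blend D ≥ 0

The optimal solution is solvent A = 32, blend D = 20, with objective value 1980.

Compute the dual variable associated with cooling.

Binding: feedstock and cooling. Non-binding: reactor time (7 unused).
By complementary slackness, y = 0 for the non-binding constraint.
From A_Bᵀ y = c: 4·y_feedstock + 4·y_cooling = 40; 5·y_feedstock + 3·y_cooling = 35.
→ y_feedstock = 2.5 and y_cooling = 7.5.
Shadow price of cooling = 7.5.

7.5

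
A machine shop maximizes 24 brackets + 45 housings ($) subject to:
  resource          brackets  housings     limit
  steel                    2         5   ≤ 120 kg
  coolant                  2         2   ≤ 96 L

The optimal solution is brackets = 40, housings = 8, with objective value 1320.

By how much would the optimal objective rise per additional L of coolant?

Both steel and coolant are binding at x*.
From A_Bᵀ y = c: 2·y_steel + 2·y_coolant = 24; 5·y_steel + 2·y_coolant = 45.
This yields shadow prices y_steel = 7, y_coolant = 5.
Shadow price of coolant = 5.

5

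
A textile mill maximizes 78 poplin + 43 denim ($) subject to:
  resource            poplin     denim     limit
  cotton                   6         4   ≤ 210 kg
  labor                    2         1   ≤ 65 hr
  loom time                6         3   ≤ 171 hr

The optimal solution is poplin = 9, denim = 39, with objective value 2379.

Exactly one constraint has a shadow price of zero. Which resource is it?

cotton: 210/210 (binding)
labor: 57/65 (slack 8)
loom time: 171/171 (binding)
By complementary slackness, a constraint with positive slack has shadow price 0 → labor.

labor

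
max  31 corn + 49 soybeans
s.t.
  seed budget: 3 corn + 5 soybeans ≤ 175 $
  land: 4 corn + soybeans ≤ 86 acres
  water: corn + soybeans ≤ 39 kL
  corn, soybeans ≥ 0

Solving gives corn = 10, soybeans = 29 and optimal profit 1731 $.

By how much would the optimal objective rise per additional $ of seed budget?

9

At the optimum: seed budget uses 175 of 175 (binding); land uses 69 of 86 (slack = 17); water uses 39 of 39 (binding).
Slack constraints have shadow price 0 (complementary slackness).
Dual feasibility on the basic columns requires 3·y_seed budget + 1·y_water = 31, 5·y_seed budget + 1·y_water = 49.
→ y_seed budget = 9 and y_water = 4.
Shadow price of seed budget = 9.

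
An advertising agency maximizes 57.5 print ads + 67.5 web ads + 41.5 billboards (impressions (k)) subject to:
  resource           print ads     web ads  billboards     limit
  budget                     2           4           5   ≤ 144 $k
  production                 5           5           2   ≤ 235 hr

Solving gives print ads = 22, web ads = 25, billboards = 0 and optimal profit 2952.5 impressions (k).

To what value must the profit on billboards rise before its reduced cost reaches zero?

Check each constraint at x*: budget 144/144 (tight); production 235/235 (tight).
From A_Bᵀ y = c: 2·y_budget + 5·y_production = 57.5; 4·y_budget + 5·y_production = 67.5.
→ y_budget = 5 and y_production = 9.5.
billboards enters the basis when its profit ≥ yᵀa₃ = 5·5 + 9.5·2 = 44.

44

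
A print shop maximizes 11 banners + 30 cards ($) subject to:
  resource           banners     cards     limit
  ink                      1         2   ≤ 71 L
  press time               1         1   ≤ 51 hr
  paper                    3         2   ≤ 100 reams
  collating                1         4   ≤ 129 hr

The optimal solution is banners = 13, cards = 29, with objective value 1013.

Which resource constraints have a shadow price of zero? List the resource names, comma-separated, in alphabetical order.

paper, press time

ink: 71/71 (binding)
press time: 42/51 (slack 9)
paper: 97/100 (slack 3)
collating: 129/129 (binding)
By complementary slackness, a constraint with positive slack has shadow price 0 → paper, press time.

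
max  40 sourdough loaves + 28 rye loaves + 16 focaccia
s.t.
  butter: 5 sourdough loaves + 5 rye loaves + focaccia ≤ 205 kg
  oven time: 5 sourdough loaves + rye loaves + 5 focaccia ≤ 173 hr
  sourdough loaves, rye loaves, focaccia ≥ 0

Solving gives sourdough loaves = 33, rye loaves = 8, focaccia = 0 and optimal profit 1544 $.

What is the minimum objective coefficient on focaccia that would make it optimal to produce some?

20

Both butter and oven time are binding at x*.
Dual feasibility on the basic columns requires 5·y_butter + 5·y_oven time = 40, 5·y_butter + 1·y_oven time = 28.
Solving: y_butter = 5, y_oven time = 3.
focaccia enters the basis when its profit ≥ yᵀa₃ = 5·1 + 3·5 = 20.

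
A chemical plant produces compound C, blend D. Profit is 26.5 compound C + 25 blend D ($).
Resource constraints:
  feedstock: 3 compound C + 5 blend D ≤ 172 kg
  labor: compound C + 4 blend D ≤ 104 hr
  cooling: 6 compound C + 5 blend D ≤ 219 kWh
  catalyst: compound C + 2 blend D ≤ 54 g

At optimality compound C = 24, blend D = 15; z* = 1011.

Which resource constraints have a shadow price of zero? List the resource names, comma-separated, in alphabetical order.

feedstock, labor

feedstock: 147/172 (slack 25)
labor: 84/104 (slack 20)
cooling: 219/219 (binding)
catalyst: 54/54 (binding)
By complementary slackness, a constraint with positive slack has shadow price 0 → feedstock, labor.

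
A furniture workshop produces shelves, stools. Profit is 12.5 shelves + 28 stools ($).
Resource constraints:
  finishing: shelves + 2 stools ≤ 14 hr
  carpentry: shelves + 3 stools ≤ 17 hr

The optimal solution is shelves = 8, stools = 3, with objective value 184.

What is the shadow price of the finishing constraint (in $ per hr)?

9.5

At the optimum: finishing uses 14 of 14 (binding); carpentry uses 17 of 17 (binding).
The binding rows give the dual system: 1·y_finishing + 1·y_carpentry = 12.5 and 2·y_finishing + 3·y_carpentry = 28.
→ y_finishing = 9.5 and y_carpentry = 3.
Shadow price of finishing = 9.5.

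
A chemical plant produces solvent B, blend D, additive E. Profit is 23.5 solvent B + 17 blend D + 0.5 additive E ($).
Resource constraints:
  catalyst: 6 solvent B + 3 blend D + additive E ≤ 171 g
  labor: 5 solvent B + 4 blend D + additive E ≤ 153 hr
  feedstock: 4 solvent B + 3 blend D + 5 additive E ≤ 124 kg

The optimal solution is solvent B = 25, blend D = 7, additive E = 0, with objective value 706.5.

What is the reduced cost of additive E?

-4

Binding: catalyst and labor. Non-binding: feedstock (3 unused).
Slack constraints have shadow price 0 (complementary slackness).
The binding rows give the dual system: 6·y_catalyst + 5·y_labor = 23.5 and 3·y_catalyst + 4·y_labor = 17.
Solving: y_catalyst = 1, y_labor = 3.5.
Reduced cost of additive E: c₃ − yᵀa₃ = 0.5 − (1·1 + 3.5·1) = 0.5 − 4.5 = -4.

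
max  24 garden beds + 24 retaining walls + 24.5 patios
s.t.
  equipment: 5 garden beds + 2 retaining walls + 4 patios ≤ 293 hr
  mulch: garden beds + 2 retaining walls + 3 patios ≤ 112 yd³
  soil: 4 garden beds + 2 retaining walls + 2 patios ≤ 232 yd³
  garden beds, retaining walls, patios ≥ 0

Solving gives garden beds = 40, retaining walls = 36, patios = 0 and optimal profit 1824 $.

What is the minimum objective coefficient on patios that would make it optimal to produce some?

Binding: mulch and soil. Non-binding: equipment (21 unused).
Since equipment is not tight, its dual is 0.
From A_Bᵀ y = c: 1·y_mulch + 4·y_soil = 24; 2·y_mulch + 2·y_soil = 24.
Solving: y_mulch = 8, y_soil = 4.
patios enters the basis when its profit ≥ yᵀa₃ = 8·3 + 4·2 = 32.

32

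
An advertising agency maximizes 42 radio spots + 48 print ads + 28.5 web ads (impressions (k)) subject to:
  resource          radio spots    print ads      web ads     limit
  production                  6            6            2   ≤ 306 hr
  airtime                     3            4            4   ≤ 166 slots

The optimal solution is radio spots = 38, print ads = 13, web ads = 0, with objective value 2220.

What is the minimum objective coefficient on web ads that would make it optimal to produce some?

Both production and airtime are binding at x*.
From A_Bᵀ y = c: 6·y_production + 3·y_airtime = 42; 6·y_production + 4·y_airtime = 48.
→ y_production = 4 and y_airtime = 6.
web ads enters the basis when its profit ≥ yᵀa₃ = 4·2 + 6·4 = 32.

32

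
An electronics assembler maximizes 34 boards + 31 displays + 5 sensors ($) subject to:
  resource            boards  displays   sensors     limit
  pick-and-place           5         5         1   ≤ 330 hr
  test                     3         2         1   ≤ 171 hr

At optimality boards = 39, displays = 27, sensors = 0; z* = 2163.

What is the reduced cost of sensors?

At the optimum: pick-and-place uses 330 of 330 (binding); test uses 171 of 171 (binding).
The binding rows give the dual system: 5·y_pick-and-place + 3·y_test = 34 and 5·y_pick-and-place + 2·y_test = 31.
Solving: y_pick-and-place = 5, y_test = 3.
Reduced cost of sensors: c₃ − yᵀa₃ = 5 − (5·1 + 3·1) = 5 − 8 = -3.

-3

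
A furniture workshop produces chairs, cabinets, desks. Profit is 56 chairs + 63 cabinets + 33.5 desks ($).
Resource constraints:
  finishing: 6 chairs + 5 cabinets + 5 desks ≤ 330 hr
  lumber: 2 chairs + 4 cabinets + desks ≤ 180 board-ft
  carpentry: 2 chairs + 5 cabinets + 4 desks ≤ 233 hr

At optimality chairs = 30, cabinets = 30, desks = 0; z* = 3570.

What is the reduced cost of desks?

Binding: finishing and lumber. Non-binding: carpentry (23 unused).
Since carpentry is not tight, its dual is 0.
The binding rows give the dual system: 6·y_finishing + 2·y_lumber = 56 and 5·y_finishing + 4·y_lumber = 63.
→ y_finishing = 7 and y_lumber = 7.
Reduced cost of desks: c₃ − yᵀa₃ = 33.5 − (7·5 + 7·1) = 33.5 − 42 = -8.5.

-8.5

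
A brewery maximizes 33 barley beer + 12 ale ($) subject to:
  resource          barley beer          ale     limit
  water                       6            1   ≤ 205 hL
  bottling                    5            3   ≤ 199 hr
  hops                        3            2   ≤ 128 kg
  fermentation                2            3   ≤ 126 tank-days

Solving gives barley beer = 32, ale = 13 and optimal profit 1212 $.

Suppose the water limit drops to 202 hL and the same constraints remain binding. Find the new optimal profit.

1203

Binding: water and bottling. Non-binding: hops (6 unused), fermentation (23 unused).
By complementary slackness, y = 0 for the non-binding constraints.
From A_Bᵀ y = c: 6·y_water + 5·y_bottling = 33; 1·y_water + 3·y_bottling = 12.
This yields shadow prices y_water = 3, y_bottling = 3.
Δz = y_water·Δb = 3 × (-3) = -9, so new z* = 1212 − 9 = 1203.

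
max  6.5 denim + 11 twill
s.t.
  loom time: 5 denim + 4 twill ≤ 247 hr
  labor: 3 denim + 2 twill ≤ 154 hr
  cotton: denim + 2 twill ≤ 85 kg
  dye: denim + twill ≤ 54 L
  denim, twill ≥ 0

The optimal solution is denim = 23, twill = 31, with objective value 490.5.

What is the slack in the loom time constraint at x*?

loom time used = 5·23 + 4·31 = 239; slack = 247 − 239 = 8.

8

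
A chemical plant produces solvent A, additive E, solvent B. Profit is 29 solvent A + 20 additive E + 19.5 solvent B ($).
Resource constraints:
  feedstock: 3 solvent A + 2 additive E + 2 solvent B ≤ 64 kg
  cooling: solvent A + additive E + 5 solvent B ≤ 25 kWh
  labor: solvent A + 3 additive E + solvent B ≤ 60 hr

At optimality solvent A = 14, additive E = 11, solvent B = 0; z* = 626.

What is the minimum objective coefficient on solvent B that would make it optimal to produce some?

At the optimum: feedstock uses 64 of 64 (binding); cooling uses 25 of 25 (binding); labor uses 47 of 60 (slack = 13).
Slack constraints have shadow price 0 (complementary slackness).
Dual feasibility on the basic columns requires 3·y_feedstock + 1·y_cooling = 29, 2·y_feedstock + 1·y_cooling = 20.
Solving: y_feedstock = 9, y_cooling = 2.
solvent B enters the basis when its profit ≥ yᵀa₃ = 9·2 + 2·5 = 28.

28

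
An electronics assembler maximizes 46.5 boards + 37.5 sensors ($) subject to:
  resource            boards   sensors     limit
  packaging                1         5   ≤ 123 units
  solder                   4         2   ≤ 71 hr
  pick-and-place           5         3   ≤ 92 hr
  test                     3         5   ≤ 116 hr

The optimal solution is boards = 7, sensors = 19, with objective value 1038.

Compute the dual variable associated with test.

3

Binding: pick-and-place and test. Non-binding: packaging (21 unused), solder (5 unused).
Slack constraints have shadow price 0 (complementary slackness).
The binding rows give the dual system: 5·y_pick-and-place + 3·y_test = 46.5 and 3·y_pick-and-place + 5·y_test = 37.5.
Solving: y_pick-and-place = 7.5, y_test = 3.
Shadow price of test = 3.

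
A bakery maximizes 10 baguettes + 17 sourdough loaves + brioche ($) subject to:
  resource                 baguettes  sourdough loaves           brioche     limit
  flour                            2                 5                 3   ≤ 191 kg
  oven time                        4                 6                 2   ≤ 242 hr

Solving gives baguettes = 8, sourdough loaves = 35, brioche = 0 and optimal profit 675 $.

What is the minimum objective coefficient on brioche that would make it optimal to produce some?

At the optimum: flour uses 191 of 191 (binding); oven time uses 242 of 242 (binding).
The binding rows give the dual system: 2·y_flour + 4·y_oven time = 10 and 5·y_flour + 6·y_oven time = 17.
Solving: y_flour = 1, y_oven time = 2.
brioche enters the basis when its profit ≥ yᵀa₃ = 1·3 + 2·2 = 7.

7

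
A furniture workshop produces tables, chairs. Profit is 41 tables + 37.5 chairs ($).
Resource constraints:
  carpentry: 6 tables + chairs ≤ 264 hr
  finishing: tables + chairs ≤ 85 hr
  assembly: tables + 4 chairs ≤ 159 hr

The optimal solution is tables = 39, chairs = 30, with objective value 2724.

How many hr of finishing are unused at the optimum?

16

finishing used = 1·39 + 1·30 = 69; slack = 85 − 69 = 16.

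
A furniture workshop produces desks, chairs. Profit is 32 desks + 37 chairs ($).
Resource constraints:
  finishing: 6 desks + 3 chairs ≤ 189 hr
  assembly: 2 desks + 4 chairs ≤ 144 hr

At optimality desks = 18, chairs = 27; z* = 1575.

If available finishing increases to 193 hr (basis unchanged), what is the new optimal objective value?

At the optimum: finishing uses 189 of 189 (binding); assembly uses 144 of 144 (binding).
Dual feasibility on the basic columns requires 6·y_finishing + 2·y_assembly = 32, 3·y_finishing + 4·y_assembly = 37.
This yields shadow prices y_finishing = 3, y_assembly = 7.
Δz = y_finishing·Δb = 3 × (4) = 12, so new z* = 1575 + 12 = 1587.

1587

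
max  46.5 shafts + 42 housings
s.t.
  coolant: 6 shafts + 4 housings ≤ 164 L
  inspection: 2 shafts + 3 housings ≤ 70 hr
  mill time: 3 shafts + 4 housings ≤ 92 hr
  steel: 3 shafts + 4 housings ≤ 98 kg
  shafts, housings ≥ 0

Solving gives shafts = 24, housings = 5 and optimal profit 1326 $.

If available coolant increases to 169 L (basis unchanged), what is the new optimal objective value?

Check each constraint at x*: coolant 164/164 (tight); inspection 63/70 (slack 7); mill time 92/92 (tight); steel 92/98 (slack 6).
Since inspection, steel are not tight, their duals are 0.
The binding rows give the dual system: 6·y_coolant + 3·y_mill time = 46.5 and 4·y_coolant + 4·y_mill time = 42.
This yields shadow prices y_coolant = 5, y_mill time = 5.5.
Δz = y_coolant·Δb = 5 × (5) = 25, so new z* = 1326 + 25 = 1351.

1351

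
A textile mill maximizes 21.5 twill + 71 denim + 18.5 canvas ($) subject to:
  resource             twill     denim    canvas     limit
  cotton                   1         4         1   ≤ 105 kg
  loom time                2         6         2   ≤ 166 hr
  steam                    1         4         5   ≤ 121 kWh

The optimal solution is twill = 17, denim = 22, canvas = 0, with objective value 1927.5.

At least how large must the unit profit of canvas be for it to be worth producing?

Binding: cotton and loom time. Non-binding: steam (16 unused).
Since steam is not tight, its dual is 0.
From A_Bᵀ y = c: 1·y_cotton + 2·y_loom time = 21.5; 4·y_cotton + 6·y_loom time = 71.
Solving: y_cotton = 6.5, y_loom time = 7.5.
canvas enters the basis when its profit ≥ yᵀa₃ = 6.5·1 + 7.5·2 = 21.5.

21.5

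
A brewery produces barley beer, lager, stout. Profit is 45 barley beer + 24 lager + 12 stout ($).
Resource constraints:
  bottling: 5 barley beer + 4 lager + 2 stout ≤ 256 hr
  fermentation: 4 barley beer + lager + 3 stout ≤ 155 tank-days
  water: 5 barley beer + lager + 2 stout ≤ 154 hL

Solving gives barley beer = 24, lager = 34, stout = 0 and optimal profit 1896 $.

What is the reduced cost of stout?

-6

At the optimum: bottling uses 256 of 256 (binding); fermentation uses 130 of 155 (slack = 25); water uses 154 of 154 (binding).
Slack constraints have shadow price 0 (complementary slackness).
From A_Bᵀ y = c: 5·y_bottling + 5·y_water = 45; 4·y_bottling + 1·y_water = 24.
Solving: y_bottling = 5, y_water = 4.
Reduced cost of stout: c₃ − yᵀa₃ = 12 − (5·2 + 4·2) = 12 − 18 = -6.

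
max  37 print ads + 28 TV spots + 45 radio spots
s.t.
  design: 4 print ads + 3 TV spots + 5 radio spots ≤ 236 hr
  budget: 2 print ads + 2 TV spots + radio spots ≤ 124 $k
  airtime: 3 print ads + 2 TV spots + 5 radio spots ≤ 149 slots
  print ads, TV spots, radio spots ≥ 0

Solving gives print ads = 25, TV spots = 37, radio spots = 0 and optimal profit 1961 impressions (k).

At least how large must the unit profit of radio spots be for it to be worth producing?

At the optimum: design uses 211 of 236 (slack = 25); budget uses 124 of 124 (binding); airtime uses 149 of 149 (binding).
By complementary slackness, y = 0 for the non-binding constraint.
From A_Bᵀ y = c: 2·y_budget + 3·y_airtime = 37; 2·y_budget + 2·y_airtime = 28.
→ y_budget = 5 and y_airtime = 9.
radio spots enters the basis when its profit ≥ yᵀa₃ = 5·1 + 9·5 = 50.

50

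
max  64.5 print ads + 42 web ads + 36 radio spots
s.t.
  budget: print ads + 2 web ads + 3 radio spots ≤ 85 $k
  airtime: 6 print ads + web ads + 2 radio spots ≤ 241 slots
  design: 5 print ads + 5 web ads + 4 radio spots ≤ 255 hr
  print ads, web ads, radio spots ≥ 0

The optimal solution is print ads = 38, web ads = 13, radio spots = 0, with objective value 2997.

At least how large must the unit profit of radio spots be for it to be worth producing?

At the optimum: budget uses 64 of 85 (slack = 21); airtime uses 241 of 241 (binding); design uses 255 of 255 (binding).
Slack constraints have shadow price 0 (complementary slackness).
The binding rows give the dual system: 6·y_airtime + 5·y_design = 64.5 and 1·y_airtime + 5·y_design = 42.
This yields shadow prices y_airtime = 4.5, y_design = 7.5.
radio spots enters the basis when its profit ≥ yᵀa₃ = 4.5·2 + 7.5·4 = 39.

39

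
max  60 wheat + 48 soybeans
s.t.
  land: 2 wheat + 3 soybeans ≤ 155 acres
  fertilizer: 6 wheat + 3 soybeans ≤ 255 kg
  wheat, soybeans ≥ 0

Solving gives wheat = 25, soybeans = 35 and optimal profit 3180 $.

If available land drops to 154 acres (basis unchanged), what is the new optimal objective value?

Both land and fertilizer are binding at x*.
The binding rows give the dual system: 2·y_land + 6·y_fertilizer = 60 and 3·y_land + 3·y_fertilizer = 48.
This yields shadow prices y_land = 9, y_fertilizer = 7.
Δz = y_land·Δb = 9 × (-1) = -9, so new z* = 3180 − 9 = 3171.

3171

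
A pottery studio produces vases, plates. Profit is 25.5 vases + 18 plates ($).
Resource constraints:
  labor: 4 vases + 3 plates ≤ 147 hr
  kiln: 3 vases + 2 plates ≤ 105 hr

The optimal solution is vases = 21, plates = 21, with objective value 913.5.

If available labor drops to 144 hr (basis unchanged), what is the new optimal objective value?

Both labor and kiln are binding at x*.
From A_Bᵀ y = c: 4·y_labor + 3·y_kiln = 25.5; 3·y_labor + 2·y_kiln = 18.
This yields shadow prices y_labor = 3, y_kiln = 4.5.
Δz = y_labor·Δb = 3 × (-3) = -9, so new z* = 913.5 − 9 = 904.5.

904.5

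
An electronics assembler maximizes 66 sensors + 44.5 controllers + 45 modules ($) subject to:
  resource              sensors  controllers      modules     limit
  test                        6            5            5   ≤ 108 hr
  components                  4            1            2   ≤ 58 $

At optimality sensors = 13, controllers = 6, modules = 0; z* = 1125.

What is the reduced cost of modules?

-4

Both test and components are binding at x*.
The binding rows give the dual system: 6·y_test + 4·y_components = 66 and 5·y_test + 1·y_components = 44.5.
Solving: y_test = 8, y_components = 4.5.
Reduced cost of modules: c₃ − yᵀa₃ = 45 − (8·5 + 4.5·2) = 45 − 49 = -4.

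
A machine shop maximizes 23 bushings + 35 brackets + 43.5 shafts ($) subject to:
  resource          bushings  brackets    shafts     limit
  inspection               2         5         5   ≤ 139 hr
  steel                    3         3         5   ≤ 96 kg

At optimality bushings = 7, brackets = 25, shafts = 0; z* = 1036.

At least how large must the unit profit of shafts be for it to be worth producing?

45

At the optimum: inspection uses 139 of 139 (binding); steel uses 96 of 96 (binding).
From A_Bᵀ y = c: 2·y_inspection + 3·y_steel = 23; 5·y_inspection + 3·y_steel = 35.
→ y_inspection = 4 and y_steel = 5.
shafts enters the basis when its profit ≥ yᵀa₃ = 4·5 + 5·5 = 45.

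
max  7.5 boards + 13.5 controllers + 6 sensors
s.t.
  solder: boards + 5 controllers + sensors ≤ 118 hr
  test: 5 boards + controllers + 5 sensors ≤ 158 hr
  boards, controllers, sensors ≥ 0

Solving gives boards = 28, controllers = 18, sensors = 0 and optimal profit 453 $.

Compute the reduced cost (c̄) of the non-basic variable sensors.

-1.5

Both solder and test are binding at x*.
From A_Bᵀ y = c: 1·y_solder + 5·y_test = 7.5; 5·y_solder + 1·y_test = 13.5.
This yields shadow prices y_solder = 2.5, y_test = 1.
Reduced cost of sensors: c₃ − yᵀa₃ = 6 − (2.5·1 + 1·5) = 6 − 7.5 = -1.5.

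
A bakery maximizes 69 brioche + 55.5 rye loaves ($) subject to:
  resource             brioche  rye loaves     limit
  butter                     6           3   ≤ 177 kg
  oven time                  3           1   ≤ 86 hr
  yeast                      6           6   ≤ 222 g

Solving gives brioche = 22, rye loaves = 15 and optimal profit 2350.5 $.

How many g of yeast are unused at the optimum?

yeast used = 6·22 + 6·15 = 222; slack = 222 − 222 = 0.

0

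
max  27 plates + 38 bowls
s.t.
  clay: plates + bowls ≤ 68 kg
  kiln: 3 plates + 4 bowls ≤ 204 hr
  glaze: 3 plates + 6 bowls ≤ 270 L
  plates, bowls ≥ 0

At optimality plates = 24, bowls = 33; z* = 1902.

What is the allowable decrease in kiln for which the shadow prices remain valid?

Binding constraints: kiln, glaze. The basis is B = [[3,4],[3,6]] with det 6.
Per unit decrease in kiln, x* moves by d = (-1, 0.5).
The basis stays optimal until plates reaches 0; allowable decrease = 24 hr.

24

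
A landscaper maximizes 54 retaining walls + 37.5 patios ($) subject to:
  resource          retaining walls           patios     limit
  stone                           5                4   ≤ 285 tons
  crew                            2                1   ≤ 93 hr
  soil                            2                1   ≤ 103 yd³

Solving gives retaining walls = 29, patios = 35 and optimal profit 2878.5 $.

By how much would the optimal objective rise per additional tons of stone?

7

Check each constraint at x*: stone 285/285 (tight); crew 93/93 (tight); soil 93/103 (slack 10).
Since soil is not tight, its dual is 0.
The binding rows give the dual system: 5·y_stone + 2·y_crew = 54 and 4·y_stone + 1·y_crew = 37.5.
Solving: y_stone = 7, y_crew = 9.5.
Shadow price of stone = 7.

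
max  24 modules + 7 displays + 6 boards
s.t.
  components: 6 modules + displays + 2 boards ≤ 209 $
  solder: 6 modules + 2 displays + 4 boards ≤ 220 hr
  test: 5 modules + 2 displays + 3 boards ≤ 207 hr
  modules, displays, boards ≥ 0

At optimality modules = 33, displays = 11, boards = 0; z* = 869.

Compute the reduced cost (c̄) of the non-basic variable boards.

Check each constraint at x*: components 209/209 (tight); solder 220/220 (tight); test 187/207 (slack 20).
Since test is not tight, its dual is 0.
Dual feasibility on the basic columns requires 6·y_components + 6·y_solder = 24, 1·y_components + 2·y_solder = 7.
Solving: y_components = 1, y_solder = 3.
Reduced cost of boards: c₃ − yᵀa₃ = 6 − (1·2 + 3·4) = 6 − 14 = -8.

-8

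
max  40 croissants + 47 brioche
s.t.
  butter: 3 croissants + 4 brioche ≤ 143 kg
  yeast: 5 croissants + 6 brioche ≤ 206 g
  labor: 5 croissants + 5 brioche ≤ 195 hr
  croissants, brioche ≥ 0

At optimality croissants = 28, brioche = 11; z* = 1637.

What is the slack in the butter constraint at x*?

15

butter used = 3·28 + 4·11 = 128; slack = 143 − 128 = 15.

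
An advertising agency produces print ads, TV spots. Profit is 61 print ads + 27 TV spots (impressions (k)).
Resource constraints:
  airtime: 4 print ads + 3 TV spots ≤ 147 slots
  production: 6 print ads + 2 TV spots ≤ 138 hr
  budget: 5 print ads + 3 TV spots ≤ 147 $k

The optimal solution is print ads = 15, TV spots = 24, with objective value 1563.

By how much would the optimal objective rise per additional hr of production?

6

Check each constraint at x*: airtime 132/147 (slack 15); production 138/138 (tight); budget 147/147 (tight).
By complementary slackness, y = 0 for the non-binding constraint.
From A_Bᵀ y = c: 6·y_production + 5·y_budget = 61; 2·y_production + 3·y_budget = 27.
Solving: y_production = 6, y_budget = 5.
Shadow price of production = 6.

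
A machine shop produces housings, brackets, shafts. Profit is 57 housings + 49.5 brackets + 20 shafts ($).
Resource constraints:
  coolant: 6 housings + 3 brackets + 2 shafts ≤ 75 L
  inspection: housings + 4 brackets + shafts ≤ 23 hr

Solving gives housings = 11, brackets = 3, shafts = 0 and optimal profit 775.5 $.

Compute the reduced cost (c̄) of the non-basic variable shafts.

-3

At the optimum: coolant uses 75 of 75 (binding); inspection uses 23 of 23 (binding).
The binding rows give the dual system: 6·y_coolant + 1·y_inspection = 57 and 3·y_coolant + 4·y_inspection = 49.5.
→ y_coolant = 8.5 and y_inspection = 6.
Reduced cost of shafts: c₃ − yᵀa₃ = 20 − (8.5·2 + 6·1) = 20 − 23 = -3.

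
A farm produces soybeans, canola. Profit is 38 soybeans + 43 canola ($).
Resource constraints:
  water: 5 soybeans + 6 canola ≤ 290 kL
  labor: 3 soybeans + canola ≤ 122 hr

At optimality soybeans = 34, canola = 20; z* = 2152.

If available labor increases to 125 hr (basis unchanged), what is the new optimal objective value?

At the optimum: water uses 290 of 290 (binding); labor uses 122 of 122 (binding).
From A_Bᵀ y = c: 5·y_water + 3·y_labor = 38; 6·y_water + 1·y_labor = 43.
→ y_water = 7 and y_labor = 1.
Δz = y_labor·Δb = 1 × (3) = 3, so new z* = 2152 + 3 = 2155.

2155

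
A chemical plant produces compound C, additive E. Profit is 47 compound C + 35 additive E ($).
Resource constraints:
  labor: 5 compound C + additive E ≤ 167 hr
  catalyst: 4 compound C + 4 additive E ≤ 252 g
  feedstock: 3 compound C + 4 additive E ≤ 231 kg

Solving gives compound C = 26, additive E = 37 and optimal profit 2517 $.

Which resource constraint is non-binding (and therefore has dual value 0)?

feedstock

labor: 167/167 (binding)
catalyst: 252/252 (binding)
feedstock: 226/231 (slack 5)
By complementary slackness, a constraint with positive slack has shadow price 0 → feedstock.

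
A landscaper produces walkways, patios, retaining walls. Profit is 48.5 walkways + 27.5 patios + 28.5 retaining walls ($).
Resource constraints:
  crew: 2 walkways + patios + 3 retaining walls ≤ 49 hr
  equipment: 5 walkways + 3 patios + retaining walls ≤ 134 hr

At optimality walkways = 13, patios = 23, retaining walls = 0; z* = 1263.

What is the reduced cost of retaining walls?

-2

Check each constraint at x*: crew 49/49 (tight); equipment 134/134 (tight).
The binding rows give the dual system: 2·y_crew + 5·y_equipment = 48.5 and 1·y_crew + 3·y_equipment = 27.5.
Solving: y_crew = 8, y_equipment = 6.5.
Reduced cost of retaining walls: c₃ − yᵀa₃ = 28.5 − (8·3 + 6.5·1) = 28.5 − 30.5 = -2.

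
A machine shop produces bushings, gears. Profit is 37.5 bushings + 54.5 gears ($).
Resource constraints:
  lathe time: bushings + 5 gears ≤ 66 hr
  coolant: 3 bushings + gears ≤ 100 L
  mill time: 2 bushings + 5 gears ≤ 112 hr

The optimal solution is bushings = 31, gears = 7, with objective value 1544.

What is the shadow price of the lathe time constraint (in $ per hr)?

9

Check each constraint at x*: lathe time 66/66 (tight); coolant 100/100 (tight); mill time 97/112 (slack 15).
Slack constraints have shadow price 0 (complementary slackness).
From A_Bᵀ y = c: 1·y_lathe time + 3·y_coolant = 37.5; 5·y_lathe time + 1·y_coolant = 54.5.
→ y_lathe time = 9 and y_coolant = 9.5.
Shadow price of lathe time = 9.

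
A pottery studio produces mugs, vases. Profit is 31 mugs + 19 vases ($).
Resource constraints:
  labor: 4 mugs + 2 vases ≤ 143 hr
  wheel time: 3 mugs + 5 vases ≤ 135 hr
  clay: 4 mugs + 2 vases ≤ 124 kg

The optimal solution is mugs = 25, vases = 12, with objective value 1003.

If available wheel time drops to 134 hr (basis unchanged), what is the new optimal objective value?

1002

Check each constraint at x*: labor 124/143 (slack 19); wheel time 135/135 (tight); clay 124/124 (tight).
Since labor is not tight, its dual is 0.
From A_Bᵀ y = c: 3·y_wheel time + 4·y_clay = 31; 5·y_wheel time + 2·y_clay = 19.
Solving: y_wheel time = 1, y_clay = 7.
Δz = y_wheel time·Δb = 1 × (-1) = -1, so new z* = 1003 − 1 = 1002.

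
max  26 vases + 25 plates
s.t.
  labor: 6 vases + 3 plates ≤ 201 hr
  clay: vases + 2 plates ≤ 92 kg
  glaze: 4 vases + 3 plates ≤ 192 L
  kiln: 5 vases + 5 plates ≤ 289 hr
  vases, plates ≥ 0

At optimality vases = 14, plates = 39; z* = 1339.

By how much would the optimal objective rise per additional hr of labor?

At the optimum: labor uses 201 of 201 (binding); clay uses 92 of 92 (binding); glaze uses 173 of 192 (slack = 19); kiln uses 265 of 289 (slack = 24).
Since glaze, kiln are not tight, their duals are 0.
Dual feasibility on the basic columns requires 6·y_labor + 1·y_clay = 26, 3·y_labor + 2·y_clay = 25.
This yields shadow prices y_labor = 3, y_clay = 8.
Shadow price of labor = 3.

3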